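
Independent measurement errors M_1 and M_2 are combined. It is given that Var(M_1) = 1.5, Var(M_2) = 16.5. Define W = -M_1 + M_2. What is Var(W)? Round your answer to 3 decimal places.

18.000

By independence, Var(W) = (-1)²Var(M_1) + (1)²Var(M_2)
= (-1)²·1.5 + (1)²·16.5 = 18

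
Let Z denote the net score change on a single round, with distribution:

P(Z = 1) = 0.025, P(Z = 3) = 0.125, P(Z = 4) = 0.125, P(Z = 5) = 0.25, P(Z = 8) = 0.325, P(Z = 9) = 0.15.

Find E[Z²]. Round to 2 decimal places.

42.35

E[Z²] = (1)²(0.025) + (3)²(0.125) + (4)²(0.125) + (5)²(0.25) + (8)²(0.325) + (9)²(0.15) = 42.35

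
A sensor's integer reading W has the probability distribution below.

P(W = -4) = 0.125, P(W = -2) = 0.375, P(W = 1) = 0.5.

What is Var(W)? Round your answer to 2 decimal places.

3.44

E[W] = (-4)(0.125) + (-2)(0.375) + (1)(0.5) = -0.75
E[W²] = (-4)²(0.125) + (-2)²(0.375) + (1)²(0.5) = 4
Var(W) = E[W²] − (E[W])² = 4 − (-0.75)² = 3.4375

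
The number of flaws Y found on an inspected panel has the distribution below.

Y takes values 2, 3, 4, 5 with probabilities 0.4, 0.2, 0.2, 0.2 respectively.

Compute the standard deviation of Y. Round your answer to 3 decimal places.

E[Y] = (2)(0.4) + (3)(0.2) + (4)(0.2) + (5)(0.2) = 3.2
E[Y²] = (2)²(0.4) + (3)²(0.2) + (4)²(0.2) + (5)²(0.2) = 11.6
V(Y) = E[Y²] − (E[Y])² = 11.6 − (3.2)² = 1.36
SD(Y) = √1.36 ≈ 1.166

1.166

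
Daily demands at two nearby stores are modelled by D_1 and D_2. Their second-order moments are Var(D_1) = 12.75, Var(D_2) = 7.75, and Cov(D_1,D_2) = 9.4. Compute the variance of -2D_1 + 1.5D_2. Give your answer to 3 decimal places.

12.038

Var(-2D_1 + 1.5D_2) = (-2)²·Var(D_1) + (1.5)²·Var(D_2) + 2·(-2)·(1.5)·Cov(D_1,D_2)
= 4·12.75 + 2.25·7.75 + -6·9.4 = 12.0375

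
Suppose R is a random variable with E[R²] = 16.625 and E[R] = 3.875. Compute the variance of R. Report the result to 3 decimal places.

1.609

Var(R) = 16.625 − (3.875)² = 1.609375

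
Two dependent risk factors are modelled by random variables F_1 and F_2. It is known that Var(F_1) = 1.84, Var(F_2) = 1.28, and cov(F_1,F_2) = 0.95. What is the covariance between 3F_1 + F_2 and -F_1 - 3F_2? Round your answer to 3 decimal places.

cov(3F_1 + F_2, -F_1 - 3F_2) = (3)(-1)Var(F_1) + (1)(-3)Var(F_2) + [(3)(-3) + (1)(-1)]cov(F_1,F_2)
= -3·1.84 + -3·1.28 + -10·0.95 = -18.86

-18.860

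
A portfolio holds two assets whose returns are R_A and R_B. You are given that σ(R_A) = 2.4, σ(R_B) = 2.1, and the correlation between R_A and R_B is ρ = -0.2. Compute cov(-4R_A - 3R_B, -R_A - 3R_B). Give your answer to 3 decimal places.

47.610

Var(R_A) = (2.4)² = 5.76;  Var(R_B) = (2.1)² = 4.41
cov(R_A,R_B) = ρ·σ(R_A)·σ(R_B) = -0.2·2.4·2.1 = -1.008
cov(-4R_A - 3R_B, -R_A - 3R_B) = (-4)(-1)Var(R_A) + (-3)(-3)Var(R_B) + [(-4)(-3) + (-3)(-1)]cov(R_A,R_B)
= 4·5.76 + 9·4.41 + 15·-1.008 = 47.61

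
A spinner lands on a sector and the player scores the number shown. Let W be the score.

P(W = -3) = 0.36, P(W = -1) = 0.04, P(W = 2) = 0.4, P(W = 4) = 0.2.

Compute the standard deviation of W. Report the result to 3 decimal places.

E[W] = (-3)(0.36) + (-1)(0.04) + (2)(0.4) + (4)(0.2) = 0.48
E[W²] = (-3)²(0.36) + (-1)²(0.04) + (2)²(0.4) + (4)²(0.2) = 8.08
var(W) = E[W²] − (E[W])² = 8.08 − (0.48)² = 7.8496
SD(W) = √7.8496 ≈ 2.802

2.802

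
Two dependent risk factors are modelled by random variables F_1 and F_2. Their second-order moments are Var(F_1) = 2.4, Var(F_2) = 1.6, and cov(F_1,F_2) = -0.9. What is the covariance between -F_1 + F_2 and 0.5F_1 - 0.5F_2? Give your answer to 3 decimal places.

-2.900

cov(-F_1 + F_2, 0.5F_1 - 0.5F_2) = (-1)(0.5)Var(F_1) + (1)(-0.5)Var(F_2) + [(-1)(-0.5) + (1)(0.5)]cov(F_1,F_2)
= -0.5·2.4 + -0.5·1.6 + 1·-0.9 = -2.9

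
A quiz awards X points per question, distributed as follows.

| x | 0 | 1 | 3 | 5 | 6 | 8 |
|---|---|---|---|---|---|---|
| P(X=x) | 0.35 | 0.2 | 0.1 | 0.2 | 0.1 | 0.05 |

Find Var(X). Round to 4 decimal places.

E[X] = (0)(0.35) + (1)(0.2) + (3)(0.1) + (5)(0.2) + (6)(0.1) + (8)(0.05) = 2.5
E[X²] = (0)²(0.35) + (1)²(0.2) + (3)²(0.1) + (5)²(0.2) + (6)²(0.1) + (8)²(0.05) = 12.9
Var(X) = E[X²] − (E[X])² = 12.9 − (2.5)² = 6.65

6.6500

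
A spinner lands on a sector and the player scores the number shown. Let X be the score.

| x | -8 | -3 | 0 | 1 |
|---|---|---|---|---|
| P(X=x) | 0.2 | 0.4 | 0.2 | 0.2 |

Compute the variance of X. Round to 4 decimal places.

9.8400

E[X] = (-8)(0.2) + (-3)(0.4) + (0)(0.2) + (1)(0.2) = -2.6
E[X²] = (-8)²(0.2) + (-3)²(0.4) + (0)²(0.2) + (1)²(0.2) = 16.6
Var(X) = E[X²] − (E[X])² = 16.6 − (-2.6)² = 9.84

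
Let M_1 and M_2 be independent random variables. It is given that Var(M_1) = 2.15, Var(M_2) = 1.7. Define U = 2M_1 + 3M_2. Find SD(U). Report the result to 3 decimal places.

4.889

By independence, Var(U) = (2)²Var(M_1) + (3)²Var(M_2)
= (2)²·2.15 + (3)²·1.7 = 23.9
SD(U) = √23.9 ≈ 4.889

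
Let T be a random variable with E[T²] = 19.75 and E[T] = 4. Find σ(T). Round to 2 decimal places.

Var(T) = 19.75 − (4)² = 3.75
σ(T) = √3.75 ≈ 1.94

1.94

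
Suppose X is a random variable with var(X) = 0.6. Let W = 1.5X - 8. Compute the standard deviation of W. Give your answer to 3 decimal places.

var(1.5X - 8) = (1.5)²·0.6 = 1.35
SD(W) = √1.35 ≈ 1.162

1.162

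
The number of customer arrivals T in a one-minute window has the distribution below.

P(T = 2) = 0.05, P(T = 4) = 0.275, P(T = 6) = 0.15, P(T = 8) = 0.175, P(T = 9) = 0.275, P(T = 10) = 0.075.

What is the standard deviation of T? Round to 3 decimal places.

E[T] = (2)(0.05) + (4)(0.275) + (6)(0.15) + (8)(0.175) + (9)(0.275) + (10)(0.075) = 6.725
E[T²] = (2)²(0.05) + (4)²(0.275) + (6)²(0.15) + (8)²(0.175) + (9)²(0.275) + (10)²(0.075) = 50.975
Var(T) = E[T²] − (E[T])² = 50.975 − (6.725)² = 5.749375
σ(T) = √5.749375 ≈ 2.398

2.398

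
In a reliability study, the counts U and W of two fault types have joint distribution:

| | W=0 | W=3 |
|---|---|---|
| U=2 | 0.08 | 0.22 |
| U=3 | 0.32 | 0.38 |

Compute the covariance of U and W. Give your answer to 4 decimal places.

-0.1200

E[U] = 2.7,  E[W] = 1.8
E[UW] = 4.74
Cov(U,W) = E[UW] − E[U]E[W] = 4.74 − (2.7)(1.8) = -0.12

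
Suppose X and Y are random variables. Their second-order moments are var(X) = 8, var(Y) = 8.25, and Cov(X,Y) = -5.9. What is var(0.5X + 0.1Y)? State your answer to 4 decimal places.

1.4925

var(0.5X + 0.1Y) = (0.5)²·var(X) + (0.1)²·var(Y) + 2·(0.5)·(0.1)·Cov(X,Y)
= 0.25·8 + 0.01·8.25 + 0.1·-5.9 = 1.4925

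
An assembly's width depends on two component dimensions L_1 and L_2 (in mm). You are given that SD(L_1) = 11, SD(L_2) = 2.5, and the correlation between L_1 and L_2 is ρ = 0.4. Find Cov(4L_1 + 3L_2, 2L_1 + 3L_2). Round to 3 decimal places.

1222.250

var(L_1) = (11)² = 121;  var(L_2) = (2.5)² = 6.25
Cov(L_1,L_2) = ρ·SD(L_1)·SD(L_2) = 0.4·11·2.5 = 11
Cov(4L_1 + 3L_2, 2L_1 + 3L_2) = (4)(2)var(L_1) + (3)(3)var(L_2) + [(4)(3) + (3)(2)]Cov(L_1,L_2)
= 8·121 + 9·6.25 + 18·11 = 1222.25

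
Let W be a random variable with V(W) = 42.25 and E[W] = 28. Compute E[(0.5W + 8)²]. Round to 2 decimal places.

494.56

E[0.5W + 8] = 0.5·28 + 8 = 22
V(0.5W + 8) = (0.5)²·42.25 = 10.5625
E[(0.5W + 8)²] = V((0.5W + 8)) + (E[(0.5W + 8)])² = 10.5625 + (22)² = 494.5625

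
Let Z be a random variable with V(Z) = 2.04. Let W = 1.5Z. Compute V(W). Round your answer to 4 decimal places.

V(1.5Z) = (1.5)²·V(Z) = 2.25·2.04 = 4.59

4.5900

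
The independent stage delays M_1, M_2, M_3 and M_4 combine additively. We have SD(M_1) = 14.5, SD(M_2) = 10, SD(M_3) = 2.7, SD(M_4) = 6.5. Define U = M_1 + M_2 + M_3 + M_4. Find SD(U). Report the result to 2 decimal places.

18.97

V(M_1) = 210.25, V(M_2) = 100, V(M_3) = 7.29, V(M_4) = 42.25
By independence, V(U) = (1)²V(M_1) + (1)²V(M_2) + (1)²V(M_3) + (1)²V(M_4)
= (1)²·210.25 + (1)²·100 + (1)²·7.29 + (1)²·42.25 = 359.79
SD(U) = √359.79 ≈ 18.97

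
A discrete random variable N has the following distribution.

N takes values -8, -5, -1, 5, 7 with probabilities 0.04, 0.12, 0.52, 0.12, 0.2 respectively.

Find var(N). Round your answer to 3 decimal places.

18.566

E[N] = (-8)(0.04) + (-5)(0.12) + (-1)(0.52) + (5)(0.12) + (7)(0.2) = 0.56
E[N²] = (-8)²(0.04) + (-5)²(0.12) + (-1)²(0.52) + (5)²(0.12) + (7)²(0.2) = 18.88
var(N) = E[N²] − (E[N])² = 18.88 − (0.56)² = 18.5664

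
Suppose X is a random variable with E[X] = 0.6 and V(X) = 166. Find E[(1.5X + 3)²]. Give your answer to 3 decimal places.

E[1.5X + 3] = 1.5·0.6 + 3 = 3.9
V(1.5X + 3) = (1.5)²·166 = 373.5
E[(1.5X + 3)²] = V((1.5X + 3)) + (E[(1.5X + 3)])² = 373.5 + (3.9)² = 388.71

388.710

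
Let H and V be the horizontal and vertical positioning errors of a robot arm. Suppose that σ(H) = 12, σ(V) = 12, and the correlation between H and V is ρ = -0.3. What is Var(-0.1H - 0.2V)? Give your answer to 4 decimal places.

5.4720

Var(H) = (12)² = 144;  Var(V) = (12)² = 144
Cov(H,V) = ρ·σ(H)·σ(V) = -0.3·12·12 = -43.2
Var(-0.1H - 0.2V) = (-0.1)²·Var(H) + (-0.2)²·Var(V) + 2·(-0.1)·(-0.2)·Cov(H,V)
= 0.01·144 + 0.04·144 + 0.04·-43.2 = 5.472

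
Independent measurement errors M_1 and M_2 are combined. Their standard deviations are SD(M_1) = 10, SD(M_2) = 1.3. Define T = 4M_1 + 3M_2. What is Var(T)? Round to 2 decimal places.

Var(M_1) = 100, Var(M_2) = 1.69
By independence, Var(T) = (4)²Var(M_1) + (3)²Var(M_2)
= (4)²·100 + (3)²·1.69 = 1615.21

1615.21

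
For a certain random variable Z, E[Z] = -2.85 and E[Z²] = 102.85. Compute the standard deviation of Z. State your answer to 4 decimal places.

9.7328

var(Z) = 102.85 − (-2.85)² = 94.7275
sd(Z) = √94.7275 ≈ 9.7328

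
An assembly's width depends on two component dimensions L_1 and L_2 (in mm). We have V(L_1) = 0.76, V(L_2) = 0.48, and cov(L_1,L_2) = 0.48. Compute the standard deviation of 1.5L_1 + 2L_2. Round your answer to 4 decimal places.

V(1.5L_1 + 2L_2) = (1.5)²·V(L_1) + (2)²·V(L_2) + 2·(1.5)·(2)·cov(L_1,L_2)
= 2.25·0.76 + 4·0.48 + 6·0.48 = 6.51
σ(1.5L_1 + 2L_2) = √6.51 ≈ 2.5515

2.5515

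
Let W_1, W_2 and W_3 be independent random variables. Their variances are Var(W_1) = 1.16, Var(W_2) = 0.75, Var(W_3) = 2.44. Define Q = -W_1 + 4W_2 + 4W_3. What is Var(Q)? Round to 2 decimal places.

By independence, Var(Q) = (-1)²Var(W_1) + (4)²Var(W_2) + (4)²Var(W_3)
= (-1)²·1.16 + (4)²·0.75 + (4)²·2.44 = 52.2

52.20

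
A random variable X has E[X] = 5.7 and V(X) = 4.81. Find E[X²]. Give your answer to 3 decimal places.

E[X²] = V(X) + (E[X])² = 4.81 + (5.7)² = 37.3

37.300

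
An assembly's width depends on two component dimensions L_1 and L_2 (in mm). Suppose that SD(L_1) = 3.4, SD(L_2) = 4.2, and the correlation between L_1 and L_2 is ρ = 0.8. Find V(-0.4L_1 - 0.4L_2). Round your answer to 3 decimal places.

V(L_1) = (3.4)² = 11.56;  V(L_2) = (4.2)² = 17.64
cov(L_1,L_2) = ρ·SD(L_1)·SD(L_2) = 0.8·3.4·4.2 = 11.424
V(-0.4L_1 - 0.4L_2) = (-0.4)²·V(L_1) + (-0.4)²·V(L_2) + 2·(-0.4)·(-0.4)·cov(L_1,L_2)
= 0.16·11.56 + 0.16·17.64 + 0.32·11.424 = 8.32768

8.328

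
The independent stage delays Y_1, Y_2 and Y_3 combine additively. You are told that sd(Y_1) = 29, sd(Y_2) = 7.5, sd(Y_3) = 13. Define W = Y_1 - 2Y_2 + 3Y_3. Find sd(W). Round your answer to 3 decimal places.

50.863

V(Y_1) = 841, V(Y_2) = 56.25, V(Y_3) = 169
By independence, V(W) = (1)²V(Y_1) + (-2)²V(Y_2) + (3)²V(Y_3)
= (1)²·841 + (-2)²·56.25 + (3)²·169 = 2587
sd(W) = √2587 ≈ 50.863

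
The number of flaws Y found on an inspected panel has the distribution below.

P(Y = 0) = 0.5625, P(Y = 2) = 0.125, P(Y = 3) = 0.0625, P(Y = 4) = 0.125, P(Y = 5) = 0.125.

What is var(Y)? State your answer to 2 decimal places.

E[Y] = (0)(0.5625) + (2)(0.125) + (3)(0.0625) + (4)(0.125) + (5)(0.125) = 1.5625
E[Y²] = (0)²(0.5625) + (2)²(0.125) + (3)²(0.0625) + (4)²(0.125) + (5)²(0.125) = 6.1875
var(Y) = E[Y²] − (E[Y])² = 6.1875 − (1.5625)² = 3.74609375

3.75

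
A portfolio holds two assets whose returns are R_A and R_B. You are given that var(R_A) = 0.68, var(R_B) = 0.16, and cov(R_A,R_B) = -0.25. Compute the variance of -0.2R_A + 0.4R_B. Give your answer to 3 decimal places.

0.093

var(-0.2R_A + 0.4R_B) = (-0.2)²·var(R_A) + (0.4)²·var(R_B) + 2·(-0.2)·(0.4)·cov(R_A,R_B)
= 0.04·0.68 + 0.16·0.16 + -0.16·-0.25 = 0.0928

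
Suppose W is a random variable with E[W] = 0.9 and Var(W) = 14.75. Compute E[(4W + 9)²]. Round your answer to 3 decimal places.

394.760

E[4W + 9] = 4·0.9 + 9 = 12.6
Var(4W + 9) = (4)²·14.75 = 236
E[(4W + 9)²] = Var((4W + 9)) + (E[(4W + 9)])² = 236 + (12.6)² = 394.76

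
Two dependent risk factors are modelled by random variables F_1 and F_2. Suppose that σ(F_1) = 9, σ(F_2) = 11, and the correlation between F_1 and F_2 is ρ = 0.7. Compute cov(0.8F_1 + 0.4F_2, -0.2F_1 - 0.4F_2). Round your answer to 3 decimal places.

-60.040

V(F_1) = (9)² = 81;  V(F_2) = (11)² = 121
cov(F_1,F_2) = ρ·σ(F_1)·σ(F_2) = 0.7·9·11 = 69.3
cov(0.8F_1 + 0.4F_2, -0.2F_1 - 0.4F_2) = (0.8)(-0.2)V(F_1) + (0.4)(-0.4)V(F_2) + [(0.8)(-0.4) + (0.4)(-0.2)]cov(F_1,F_2)
= -0.16·81 + -0.16·121 + -0.4·69.3 = -60.04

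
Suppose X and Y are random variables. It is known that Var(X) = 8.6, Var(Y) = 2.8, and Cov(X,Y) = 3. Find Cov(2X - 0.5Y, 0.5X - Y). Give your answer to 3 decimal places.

Cov(2X - 0.5Y, 0.5X - Y) = (2)(0.5)Var(X) + (-0.5)(-1)Var(Y) + [(2)(-1) + (-0.5)(0.5)]Cov(X,Y)
= 1·8.6 + 0.5·2.8 + -2.25·3 = 3.25

3.250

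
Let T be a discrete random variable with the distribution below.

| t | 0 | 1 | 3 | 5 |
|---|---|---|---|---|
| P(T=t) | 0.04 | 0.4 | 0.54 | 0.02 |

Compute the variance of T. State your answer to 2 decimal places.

E[T] = (0)(0.04) + (1)(0.4) + (3)(0.54) + (5)(0.02) = 2.12
E[T²] = (0)²(0.04) + (1)²(0.4) + (3)²(0.54) + (5)²(0.02) = 5.76
Var(T) = E[T²] − (E[T])² = 5.76 − (2.12)² = 1.2656

1.27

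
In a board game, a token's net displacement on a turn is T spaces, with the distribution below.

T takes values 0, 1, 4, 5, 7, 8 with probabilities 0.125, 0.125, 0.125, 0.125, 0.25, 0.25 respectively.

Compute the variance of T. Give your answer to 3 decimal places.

E[T] = (0)(0.125) + (1)(0.125) + (4)(0.125) + (5)(0.125) + (7)(0.25) + (8)(0.25) = 5
E[T²] = (0)²(0.125) + (1)²(0.125) + (4)²(0.125) + (5)²(0.125) + (7)²(0.25) + (8)²(0.25) = 33.5
var(T) = E[T²] − (E[T])² = 33.5 − (5)² = 8.5

8.500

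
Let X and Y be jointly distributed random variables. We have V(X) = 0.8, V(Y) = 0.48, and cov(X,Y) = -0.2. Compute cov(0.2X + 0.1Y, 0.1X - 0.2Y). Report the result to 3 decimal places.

0.012

cov(0.2X + 0.1Y, 0.1X - 0.2Y) = (0.2)(0.1)V(X) + (0.1)(-0.2)V(Y) + [(0.2)(-0.2) + (0.1)(0.1)]cov(X,Y)
= 0.02·0.8 + -0.02·0.48 + -0.03·-0.2 = 0.0124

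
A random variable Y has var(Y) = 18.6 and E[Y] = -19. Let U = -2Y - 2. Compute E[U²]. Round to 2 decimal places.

E[-2Y - 2] = -2·-19 − 2 = 36
var(-2Y - 2) = (-2)²·18.6 = 74.4
E[U²] = var(U) + (E[U])² = 74.4 + (36)² = 1370.4

1370.40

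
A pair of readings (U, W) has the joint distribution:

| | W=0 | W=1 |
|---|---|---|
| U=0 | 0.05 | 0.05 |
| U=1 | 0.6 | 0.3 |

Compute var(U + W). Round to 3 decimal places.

0.288

E[U] = 0.9,  E[W] = 0.35,  E[UW] = 0.3
var(U) = 0.9 − (0.9)² = 0.09;  var(W) = 0.35 − (0.35)² = 0.2275
Cov(U,W) = 0.3 − (0.9)(0.35) = -0.015
var(U + W) = (1)²·0.09 + (1)²·0.2275 + 2·(1)·(1)·-0.015 = 0.2875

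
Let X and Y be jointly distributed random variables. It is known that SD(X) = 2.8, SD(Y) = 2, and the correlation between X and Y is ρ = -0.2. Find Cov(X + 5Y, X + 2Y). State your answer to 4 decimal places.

40.0000

Var(X) = (2.8)² = 7.84;  Var(Y) = (2)² = 4
Cov(X,Y) = ρ·SD(X)·SD(Y) = -0.2·2.8·2 = -1.12
Cov(X + 5Y, X + 2Y) = (1)(1)Var(X) + (5)(2)Var(Y) + [(1)(2) + (5)(1)]Cov(X,Y)
= 1·7.84 + 10·4 + 7·-1.12 = 40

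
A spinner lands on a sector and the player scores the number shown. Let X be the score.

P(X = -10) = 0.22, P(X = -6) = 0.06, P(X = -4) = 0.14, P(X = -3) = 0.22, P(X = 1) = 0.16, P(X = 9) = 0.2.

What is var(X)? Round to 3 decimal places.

E[X] = (-10)(0.22) + (-6)(0.06) + (-4)(0.14) + (-3)(0.22) + (1)(0.16) + (9)(0.2) = -1.82
E[X²] = (-10)²(0.22) + (-6)²(0.06) + (-4)²(0.14) + (-3)²(0.22) + (1)²(0.16) + (9)²(0.2) = 44.74
var(X) = E[X²] − (E[X])² = 44.74 − (-1.82)² = 41.4276

41.428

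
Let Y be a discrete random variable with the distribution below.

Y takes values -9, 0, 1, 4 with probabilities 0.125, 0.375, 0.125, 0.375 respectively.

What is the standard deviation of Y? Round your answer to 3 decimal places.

E[Y] = (-9)(0.125) + (0)(0.375) + (1)(0.125) + (4)(0.375) = 0.5
E[Y²] = (-9)²(0.125) + (0)²(0.375) + (1)²(0.125) + (4)²(0.375) = 16.25
V(Y) = E[Y²] − (E[Y])² = 16.25 − (0.5)² = 16
SD(Y) = √16 ≈ 4.000

4.000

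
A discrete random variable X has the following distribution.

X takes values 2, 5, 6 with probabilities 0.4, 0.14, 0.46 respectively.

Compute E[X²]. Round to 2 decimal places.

E[X²] = (2)²(0.4) + (5)²(0.14) + (6)²(0.46) = 21.66

21.66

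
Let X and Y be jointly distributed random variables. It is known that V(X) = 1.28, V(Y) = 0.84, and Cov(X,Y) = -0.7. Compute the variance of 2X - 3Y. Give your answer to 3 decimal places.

V(2X - 3Y) = (2)²·V(X) + (-3)²·V(Y) + 2·(2)·(-3)·Cov(X,Y)
= 4·1.28 + 9·0.84 + -12·-0.7 = 21.08

21.080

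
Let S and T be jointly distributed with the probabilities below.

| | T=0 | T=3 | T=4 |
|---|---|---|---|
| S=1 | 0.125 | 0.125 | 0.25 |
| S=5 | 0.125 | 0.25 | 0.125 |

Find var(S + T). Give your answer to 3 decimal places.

E[S] = 3,  E[T] = 2.625,  E[ST] = 7.625
var(S) = 13 − (3)² = 4;  var(T) = 9.375 − (2.625)² = 2.484375
cov(S,T) = 7.625 − (3)(2.625) = -0.25
var(S + T) = (1)²·4 + (1)²·2.484375 + 2·(1)·(1)·-0.25 = 5.984375

5.984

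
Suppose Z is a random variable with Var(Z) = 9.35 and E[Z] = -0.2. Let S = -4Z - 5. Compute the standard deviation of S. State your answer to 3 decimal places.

Var(-4Z - 5) = (-4)²·9.35 = 149.6
SD(S) = √149.6 ≈ 12.231

12.231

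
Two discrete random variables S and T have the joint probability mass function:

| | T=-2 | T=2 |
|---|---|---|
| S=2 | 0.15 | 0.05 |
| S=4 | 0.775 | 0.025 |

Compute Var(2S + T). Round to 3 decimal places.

2.550

E[S] = 3.6,  E[T] = -1.7,  E[ST] = -6.4
Var(S) = 13.6 − (3.6)² = 0.64;  Var(T) = 4 − (-1.7)² = 1.11
Cov(S,T) = -6.4 − (3.6)(-1.7) = -0.28
Var(2S + T) = (2)²·0.64 + (1)²·1.11 + 2·(2)·(1)·-0.28 = 2.55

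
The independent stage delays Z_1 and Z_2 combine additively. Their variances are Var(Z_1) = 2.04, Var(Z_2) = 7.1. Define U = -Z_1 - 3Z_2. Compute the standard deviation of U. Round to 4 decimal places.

By independence, Var(U) = (-1)²Var(Z_1) + (-3)²Var(Z_2)
= (-1)²·2.04 + (-3)²·7.1 = 65.94
σ(U) = √65.94 ≈ 8.1203

8.1203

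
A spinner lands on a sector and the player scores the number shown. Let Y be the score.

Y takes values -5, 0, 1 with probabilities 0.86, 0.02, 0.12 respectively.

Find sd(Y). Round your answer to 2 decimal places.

2.04

E[Y] = (-5)(0.86) + (0)(0.02) + (1)(0.12) = -4.18
E[Y²] = (-5)²(0.86) + (0)²(0.02) + (1)²(0.12) = 21.62
V(Y) = E[Y²] − (E[Y])² = 21.62 − (-4.18)² = 4.1476
sd(Y) = √4.1476 ≈ 2.04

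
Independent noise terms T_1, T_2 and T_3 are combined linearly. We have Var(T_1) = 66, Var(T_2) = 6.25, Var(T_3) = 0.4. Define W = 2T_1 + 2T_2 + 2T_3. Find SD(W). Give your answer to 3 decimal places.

17.047

By independence, Var(W) = (2)²Var(T_1) + (2)²Var(T_2) + (2)²Var(T_3)
= (2)²·66 + (2)²·6.25 + (2)²·0.4 = 290.6
SD(W) = √290.6 ≈ 17.047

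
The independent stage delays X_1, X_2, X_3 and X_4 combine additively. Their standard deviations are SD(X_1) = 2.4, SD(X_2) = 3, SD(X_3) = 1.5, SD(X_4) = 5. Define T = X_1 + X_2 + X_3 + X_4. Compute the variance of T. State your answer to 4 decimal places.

var(X_1) = 5.76, var(X_2) = 9, var(X_3) = 2.25, var(X_4) = 25
By independence, var(T) = (1)²var(X_1) + (1)²var(X_2) + (1)²var(X_3) + (1)²var(X_4)
= (1)²·5.76 + (1)²·9 + (1)²·2.25 + (1)²·25 = 42.01

42.0100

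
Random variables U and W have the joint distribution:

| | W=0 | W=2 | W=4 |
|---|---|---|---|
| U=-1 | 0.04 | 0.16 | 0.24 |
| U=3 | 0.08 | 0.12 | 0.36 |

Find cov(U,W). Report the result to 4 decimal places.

E[U] = 1.24,  E[W] = 2.96
E[UW] = 3.76
cov(U,W) = E[UW] − E[U]E[W] = 3.76 − (1.24)(2.96) = 0.0896

0.0896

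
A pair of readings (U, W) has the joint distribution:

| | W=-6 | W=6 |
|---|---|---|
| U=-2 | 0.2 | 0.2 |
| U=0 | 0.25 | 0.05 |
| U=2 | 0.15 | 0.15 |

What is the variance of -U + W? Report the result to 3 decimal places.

E[U] = -0.2,  E[W] = -1.2,  E[UW] = 0
Var(U) = 2.8 − (-0.2)² = 2.76;  Var(W) = 36 − (-1.2)² = 34.56
cov(U,W) = 0 − (-0.2)(-1.2) = -0.24
Var(-U + W) = (-1)²·2.76 + (1)²·34.56 + 2·(-1)·(1)·-0.24 = 37.8

37.800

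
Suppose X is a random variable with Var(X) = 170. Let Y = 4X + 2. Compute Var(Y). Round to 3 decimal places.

2720.000

Var(4X + 2) = (4)²·Var(X) = 16·170 = 2720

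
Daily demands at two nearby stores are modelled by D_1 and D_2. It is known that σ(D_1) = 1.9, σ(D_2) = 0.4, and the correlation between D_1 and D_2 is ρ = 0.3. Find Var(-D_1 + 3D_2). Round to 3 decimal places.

Var(D_1) = (1.9)² = 3.61;  Var(D_2) = (0.4)² = 0.16
cov(D_1,D_2) = ρ·σ(D_1)·σ(D_2) = 0.3·1.9·0.4 = 0.228
Var(-D_1 + 3D_2) = (-1)²·Var(D_1) + (3)²·Var(D_2) + 2·(-1)·(3)·cov(D_1,D_2)
= 1·3.61 + 9·0.16 + -6·0.228 = 3.682

3.682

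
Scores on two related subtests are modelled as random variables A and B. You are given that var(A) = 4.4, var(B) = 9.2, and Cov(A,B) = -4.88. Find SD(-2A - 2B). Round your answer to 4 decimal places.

3.9192

var(-2A - 2B) = (-2)²·var(A) + (-2)²·var(B) + 2·(-2)·(-2)·Cov(A,B)
= 4·4.4 + 4·9.2 + 8·-4.88 = 15.36
SD(-2A - 2B) = √15.36 ≈ 3.9192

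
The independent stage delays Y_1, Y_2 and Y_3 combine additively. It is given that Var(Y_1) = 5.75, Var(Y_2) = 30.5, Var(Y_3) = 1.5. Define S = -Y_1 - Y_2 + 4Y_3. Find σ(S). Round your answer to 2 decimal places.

By independence, Var(S) = (-1)²Var(Y_1) + (-1)²Var(Y_2) + (4)²Var(Y_3)
= (-1)²·5.75 + (-1)²·30.5 + (4)²·1.5 = 60.25
σ(S) = √60.25 ≈ 7.76

7.76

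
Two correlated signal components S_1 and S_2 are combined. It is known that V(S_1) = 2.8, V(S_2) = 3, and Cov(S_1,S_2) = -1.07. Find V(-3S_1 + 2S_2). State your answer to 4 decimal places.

V(-3S_1 + 2S_2) = (-3)²·V(S_1) + (2)²·V(S_2) + 2·(-3)·(2)·Cov(S_1,S_2)
= 9·2.8 + 4·3 + -12·-1.07 = 50.04

50.0400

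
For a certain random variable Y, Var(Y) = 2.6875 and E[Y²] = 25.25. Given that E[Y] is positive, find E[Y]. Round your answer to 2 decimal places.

(E[Y])² = E[Y²] − Var(Y) = 25.25 − 2.6875 = 22.5625
E[Y] = √22.5625 = 4.75

4.75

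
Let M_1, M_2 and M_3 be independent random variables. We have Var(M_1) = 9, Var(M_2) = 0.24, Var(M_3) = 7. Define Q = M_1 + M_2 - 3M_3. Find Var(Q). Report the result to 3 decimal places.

72.240

By independence, Var(Q) = (1)²Var(M_1) + (1)²Var(M_2) + (-3)²Var(M_3)
= (1)²·9 + (1)²·0.24 + (-3)²·7 = 72.24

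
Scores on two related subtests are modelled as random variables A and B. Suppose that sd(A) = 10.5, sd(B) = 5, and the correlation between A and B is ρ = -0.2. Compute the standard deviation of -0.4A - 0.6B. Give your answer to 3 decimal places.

4.648

Var(A) = (10.5)² = 110.25;  Var(B) = (5)² = 25
cov(A,B) = ρ·sd(A)·sd(B) = -0.2·10.5·5 = -10.5
Var(-0.4A - 0.6B) = (-0.4)²·Var(A) + (-0.6)²·Var(B) + 2·(-0.4)·(-0.6)·cov(A,B)
= 0.16·110.25 + 0.36·25 + 0.48·-10.5 = 21.6
sd(-0.4A - 0.6B) = √21.6 ≈ 4.648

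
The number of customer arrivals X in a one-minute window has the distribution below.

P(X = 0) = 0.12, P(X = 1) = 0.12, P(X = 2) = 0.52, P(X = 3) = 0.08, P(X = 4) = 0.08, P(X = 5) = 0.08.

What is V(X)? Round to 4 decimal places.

E[X] = (0)(0.12) + (1)(0.12) + (2)(0.52) + (3)(0.08) + (4)(0.08) + (5)(0.08) = 2.12
E[X²] = (0)²(0.12) + (1)²(0.12) + (2)²(0.52) + (3)²(0.08) + (4)²(0.08) + (5)²(0.08) = 6.2
V(X) = E[X²] − (E[X])² = 6.2 − (2.12)² = 1.7056

1.7056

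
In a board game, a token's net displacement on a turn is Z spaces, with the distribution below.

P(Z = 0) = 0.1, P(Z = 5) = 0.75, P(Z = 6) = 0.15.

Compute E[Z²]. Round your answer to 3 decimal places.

24.150

E[Z²] = (0)²(0.1) + (5)²(0.75) + (6)²(0.15) = 24.15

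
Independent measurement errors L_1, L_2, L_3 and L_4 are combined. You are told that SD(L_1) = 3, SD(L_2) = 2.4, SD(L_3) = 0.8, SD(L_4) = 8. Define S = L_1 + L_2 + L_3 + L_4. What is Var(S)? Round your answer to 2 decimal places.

79.40

Var(L_1) = 9, Var(L_2) = 5.76, Var(L_3) = 0.64, Var(L_4) = 64
By independence, Var(S) = (1)²Var(L_1) + (1)²Var(L_2) + (1)²Var(L_3) + (1)²Var(L_4)
= (1)²·9 + (1)²·5.76 + (1)²·0.64 + (1)²·64 = 79.4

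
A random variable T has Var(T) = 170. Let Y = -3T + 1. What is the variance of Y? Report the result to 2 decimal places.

1530.00

Var(-3T + 1) = (-3)²·Var(T) = 9·170 = 1530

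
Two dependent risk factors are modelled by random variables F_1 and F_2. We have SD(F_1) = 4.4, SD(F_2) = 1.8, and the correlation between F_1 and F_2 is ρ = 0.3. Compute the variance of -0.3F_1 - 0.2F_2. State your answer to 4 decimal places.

V(F_1) = (4.4)² = 19.36;  V(F_2) = (1.8)² = 3.24
cov(F_1,F_2) = ρ·SD(F_1)·SD(F_2) = 0.3·4.4·1.8 = 2.376
V(-0.3F_1 - 0.2F_2) = (-0.3)²·V(F_1) + (-0.2)²·V(F_2) + 2·(-0.3)·(-0.2)·cov(F_1,F_2)
= 0.09·19.36 + 0.04·3.24 + 0.12·2.376 = 2.15712

2.1571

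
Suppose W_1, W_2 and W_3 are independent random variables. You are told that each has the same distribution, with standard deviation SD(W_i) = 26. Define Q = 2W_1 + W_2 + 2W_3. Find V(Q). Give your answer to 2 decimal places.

6084.00

V(W_i) = (26)² = 676
By independence, V(Q) = (2)²V(W_1) + (1)²V(W_2) + (2)²V(W_3)
= (2)²·676 + (1)²·676 + (2)²·676 = 6084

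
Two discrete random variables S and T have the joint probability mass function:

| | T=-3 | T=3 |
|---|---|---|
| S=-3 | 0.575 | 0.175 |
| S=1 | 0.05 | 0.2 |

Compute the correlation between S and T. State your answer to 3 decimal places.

0.507

E[S] = -2,  E[T] = -0.75
E[ST] = 4.05
cov(S,T) = E[ST] − E[S]E[T] = 4.05 − (-2)(-0.75) = 2.55
var(S) = 3,  var(T) = 8.4375
ρ = 2.55 / √(3·8.4375) ≈ 0.507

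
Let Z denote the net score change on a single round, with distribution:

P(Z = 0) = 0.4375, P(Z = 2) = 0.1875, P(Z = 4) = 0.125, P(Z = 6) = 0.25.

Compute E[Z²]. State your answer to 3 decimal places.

E[Z²] = (0)²(0.4375) + (2)²(0.1875) + (4)²(0.125) + (6)²(0.25) = 11.75

11.750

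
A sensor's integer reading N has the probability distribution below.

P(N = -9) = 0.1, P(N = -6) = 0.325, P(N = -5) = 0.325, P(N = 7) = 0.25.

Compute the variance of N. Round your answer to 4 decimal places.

32.7494

E[N] = (-9)(0.1) + (-6)(0.325) + (-5)(0.325) + (7)(0.25) = -2.725
E[N²] = (-9)²(0.1) + (-6)²(0.325) + (-5)²(0.325) + (7)²(0.25) = 40.175
var(N) = E[N²] − (E[N])² = 40.175 − (-2.725)² = 32.749375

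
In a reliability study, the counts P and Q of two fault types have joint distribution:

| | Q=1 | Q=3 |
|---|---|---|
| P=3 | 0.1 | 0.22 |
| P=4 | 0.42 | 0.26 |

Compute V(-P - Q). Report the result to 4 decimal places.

E[P] = 3.68,  E[Q] = 1.96,  E[PQ] = 7.08
V(P) = 13.76 − (3.68)² = 0.2176;  V(Q) = 4.84 − (1.96)² = 0.9984
Cov(P,Q) = 7.08 − (3.68)(1.96) = -0.1328
V(-P - Q) = (-1)²·0.2176 + (-1)²·0.9984 + 2·(-1)·(-1)·-0.1328 = 0.9504

0.9504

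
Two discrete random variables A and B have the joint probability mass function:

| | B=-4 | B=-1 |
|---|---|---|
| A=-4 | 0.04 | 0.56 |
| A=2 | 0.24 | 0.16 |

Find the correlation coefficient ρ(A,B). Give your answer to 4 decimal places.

-0.5819

E[A] = -1.6,  E[B] = -1.84
E[AB] = 0.64
Cov(A,B) = E[AB] − E[A]E[B] = 0.64 − (-1.6)(-1.84) = -2.304
Var(A) = 8.64,  Var(B) = 1.8144
ρ = -2.304 / √(8.64·1.8144) ≈ -0.5819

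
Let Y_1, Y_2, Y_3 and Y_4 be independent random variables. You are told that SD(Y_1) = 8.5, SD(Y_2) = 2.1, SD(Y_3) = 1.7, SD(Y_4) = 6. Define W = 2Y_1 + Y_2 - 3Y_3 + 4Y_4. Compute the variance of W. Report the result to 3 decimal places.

895.420

Var(Y_1) = 72.25, Var(Y_2) = 4.41, Var(Y_3) = 2.89, Var(Y_4) = 36
By independence, Var(W) = (2)²Var(Y_1) + (1)²Var(Y_2) + (-3)²Var(Y_3) + (4)²Var(Y_4)
= (2)²·72.25 + (1)²·4.41 + (-3)²·2.89 + (4)²·36 = 895.42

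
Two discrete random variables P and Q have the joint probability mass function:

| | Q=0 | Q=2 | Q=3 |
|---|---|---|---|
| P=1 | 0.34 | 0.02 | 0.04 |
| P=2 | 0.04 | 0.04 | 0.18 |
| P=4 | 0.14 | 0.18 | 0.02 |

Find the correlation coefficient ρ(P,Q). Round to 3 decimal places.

0.205

E[P] = 2.28,  E[Q] = 1.2
E[PQ] = 3.08
cov(P,Q) = E[PQ] − E[P]E[Q] = 3.08 − (2.28)(1.2) = 0.344
V(P) = 1.6816,  V(Q) = 1.68
ρ = 0.344 / √(1.6816·1.68) ≈ 0.205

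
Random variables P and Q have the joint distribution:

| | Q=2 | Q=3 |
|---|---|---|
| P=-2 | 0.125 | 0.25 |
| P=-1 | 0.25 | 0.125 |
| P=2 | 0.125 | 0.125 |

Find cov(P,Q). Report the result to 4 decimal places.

-0.0625

E[P] = -0.625,  E[Q] = 2.5
E[PQ] = -1.625
cov(P,Q) = E[PQ] − E[P]E[Q] = -1.625 − (-0.625)(2.5) = -0.0625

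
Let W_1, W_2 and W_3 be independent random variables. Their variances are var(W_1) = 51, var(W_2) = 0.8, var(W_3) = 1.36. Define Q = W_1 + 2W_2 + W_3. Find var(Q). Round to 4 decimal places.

55.5600

By independence, var(Q) = (1)²var(W_1) + (2)²var(W_2) + (1)²var(W_3)
= (1)²·51 + (2)²·0.8 + (1)²·1.36 = 55.56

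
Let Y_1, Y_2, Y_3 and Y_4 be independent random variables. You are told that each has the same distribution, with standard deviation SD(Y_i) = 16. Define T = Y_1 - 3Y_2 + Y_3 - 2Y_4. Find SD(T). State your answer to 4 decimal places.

61.9677

Var(Y_i) = (16)² = 256
By independence, Var(T) = (1)²Var(Y_1) + (-3)²Var(Y_2) + (1)²Var(Y_3) + (-2)²Var(Y_4)
= (1)²·256 + (-3)²·256 + (1)²·256 + (-2)²·256 = 3840
SD(T) = √3840 ≈ 61.9677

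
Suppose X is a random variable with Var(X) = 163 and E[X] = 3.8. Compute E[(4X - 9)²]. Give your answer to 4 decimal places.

2646.4400

E[4X - 9] = 4·3.8 − 9 = 6.2
Var(4X - 9) = (4)²·163 = 2608
E[(4X - 9)²] = Var((4X - 9)) + (E[(4X - 9)])² = 2608 + (6.2)² = 2646.44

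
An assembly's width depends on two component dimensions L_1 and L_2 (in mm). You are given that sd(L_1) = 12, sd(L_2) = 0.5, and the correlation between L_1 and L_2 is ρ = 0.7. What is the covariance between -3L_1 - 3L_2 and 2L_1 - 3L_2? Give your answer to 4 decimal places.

Var(L_1) = (12)² = 144;  Var(L_2) = (0.5)² = 0.25
cov(L_1,L_2) = ρ·sd(L_1)·sd(L_2) = 0.7·12·0.5 = 4.2
cov(-3L_1 - 3L_2, 2L_1 - 3L_2) = (-3)(2)Var(L_1) + (-3)(-3)Var(L_2) + [(-3)(-3) + (-3)(2)]cov(L_1,L_2)
= -6·144 + 9·0.25 + 3·4.2 = -849.15

-849.1500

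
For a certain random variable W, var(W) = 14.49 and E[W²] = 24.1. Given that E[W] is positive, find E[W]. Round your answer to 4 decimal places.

3.1000

(E[W])² = E[W²] − var(W) = 24.1 − 14.49 = 9.61
E[W] = √9.61 = 3.1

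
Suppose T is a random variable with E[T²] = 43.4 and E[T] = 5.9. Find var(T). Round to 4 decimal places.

var(T) = 43.4 − (5.9)² = 8.59

8.5900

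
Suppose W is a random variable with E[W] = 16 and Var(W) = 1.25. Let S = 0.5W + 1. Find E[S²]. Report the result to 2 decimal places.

81.31

E[0.5W + 1] = 0.5·16 + 1 = 9
Var(0.5W + 1) = (0.5)²·1.25 = 0.3125
E[S²] = Var(S) + (E[S])² = 0.3125 + (9)² = 81.3125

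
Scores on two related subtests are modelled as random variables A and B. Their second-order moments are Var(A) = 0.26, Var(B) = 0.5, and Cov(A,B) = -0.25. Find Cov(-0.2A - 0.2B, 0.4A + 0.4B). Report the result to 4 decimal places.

-0.0208

Cov(-0.2A - 0.2B, 0.4A + 0.4B) = (-0.2)(0.4)Var(A) + (-0.2)(0.4)Var(B) + [(-0.2)(0.4) + (-0.2)(0.4)]Cov(A,B)
= -0.08·0.26 + -0.08·0.5 + -0.16·-0.25 = -0.0208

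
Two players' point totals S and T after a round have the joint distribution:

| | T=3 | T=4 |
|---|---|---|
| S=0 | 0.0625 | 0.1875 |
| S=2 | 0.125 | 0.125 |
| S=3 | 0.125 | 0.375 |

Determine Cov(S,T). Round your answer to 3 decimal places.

E[S] = 2,  E[T] = 3.6875
E[ST] = 7.375
Cov(S,T) = E[ST] − E[S]E[T] = 7.375 − (2)(3.6875) = 0

0.000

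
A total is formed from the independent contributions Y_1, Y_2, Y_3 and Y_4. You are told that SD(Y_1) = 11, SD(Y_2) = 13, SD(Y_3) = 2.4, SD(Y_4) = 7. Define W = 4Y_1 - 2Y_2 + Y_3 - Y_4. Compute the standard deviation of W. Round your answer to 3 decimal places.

Var(Y_1) = 121, Var(Y_2) = 169, Var(Y_3) = 5.76, Var(Y_4) = 49
By independence, Var(W) = (4)²Var(Y_1) + (-2)²Var(Y_2) + (1)²Var(Y_3) + (-1)²Var(Y_4)
= (4)²·121 + (-2)²·169 + (1)²·5.76 + (-1)²·49 = 2666.76
SD(W) = √2666.76 ≈ 51.641

51.641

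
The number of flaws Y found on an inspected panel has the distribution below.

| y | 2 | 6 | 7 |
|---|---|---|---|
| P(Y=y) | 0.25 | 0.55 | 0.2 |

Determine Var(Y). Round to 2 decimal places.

3.56

E[Y] = (2)(0.25) + (6)(0.55) + (7)(0.2) = 5.2
E[Y²] = (2)²(0.25) + (6)²(0.55) + (7)²(0.2) = 30.6
Var(Y) = E[Y²] − (E[Y])² = 30.6 − (5.2)² = 3.56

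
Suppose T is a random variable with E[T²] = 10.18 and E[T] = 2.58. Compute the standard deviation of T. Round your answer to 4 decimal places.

1.8771

Var(T) = 10.18 − (2.58)² = 3.5236
SD(T) = √3.5236 ≈ 1.8771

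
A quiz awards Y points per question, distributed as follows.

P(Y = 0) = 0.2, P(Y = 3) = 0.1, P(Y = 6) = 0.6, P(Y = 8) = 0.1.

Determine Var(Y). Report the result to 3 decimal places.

6.810

E[Y] = (0)(0.2) + (3)(0.1) + (6)(0.6) + (8)(0.1) = 4.7
E[Y²] = (0)²(0.2) + (3)²(0.1) + (6)²(0.6) + (8)²(0.1) = 28.9
Var(Y) = E[Y²] − (E[Y])² = 28.9 − (4.7)² = 6.81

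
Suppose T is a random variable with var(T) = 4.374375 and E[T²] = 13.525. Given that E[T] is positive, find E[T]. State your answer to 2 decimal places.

3.03

(E[T])² = E[T²] − var(T) = 13.525 − 4.374375 = 9.150625
E[T] = √9.150625 = 3.025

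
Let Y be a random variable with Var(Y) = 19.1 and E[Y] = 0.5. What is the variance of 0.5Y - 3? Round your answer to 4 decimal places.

4.7750

Var(0.5Y - 3) = (0.5)²·Var(Y) = 0.25·19.1 = 4.775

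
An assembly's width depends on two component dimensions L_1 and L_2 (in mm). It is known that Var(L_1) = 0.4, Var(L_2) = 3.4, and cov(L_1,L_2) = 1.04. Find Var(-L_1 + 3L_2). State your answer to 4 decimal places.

Var(-L_1 + 3L_2) = (-1)²·Var(L_1) + (3)²·Var(L_2) + 2·(-1)·(3)·cov(L_1,L_2)
= 1·0.4 + 9·3.4 + -6·1.04 = 24.76

24.7600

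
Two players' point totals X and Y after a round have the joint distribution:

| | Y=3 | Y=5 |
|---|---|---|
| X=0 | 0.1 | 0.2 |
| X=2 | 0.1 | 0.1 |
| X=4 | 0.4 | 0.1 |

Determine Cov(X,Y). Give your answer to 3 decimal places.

E[X] = 2.4,  E[Y] = 3.8
E[XY] = 8.4
Cov(X,Y) = E[XY] − E[X]E[Y] = 8.4 − (2.4)(3.8) = -0.72

-0.720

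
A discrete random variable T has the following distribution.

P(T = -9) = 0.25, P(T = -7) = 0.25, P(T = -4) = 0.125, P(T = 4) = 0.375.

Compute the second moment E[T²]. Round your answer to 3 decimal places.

40.500

E[T²] = (-9)²(0.25) + (-7)²(0.25) + (-4)²(0.125) + (4)²(0.375) = 40.5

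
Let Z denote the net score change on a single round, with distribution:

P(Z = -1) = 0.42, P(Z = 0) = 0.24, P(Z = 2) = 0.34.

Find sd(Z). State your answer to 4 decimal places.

E[Z] = (-1)(0.42) + (0)(0.24) + (2)(0.34) = 0.26
E[Z²] = (-1)²(0.42) + (0)²(0.24) + (2)²(0.34) = 1.78
var(Z) = E[Z²] − (E[Z])² = 1.78 − (0.26)² = 1.7124
sd(Z) = √1.7124 ≈ 1.3086

1.3086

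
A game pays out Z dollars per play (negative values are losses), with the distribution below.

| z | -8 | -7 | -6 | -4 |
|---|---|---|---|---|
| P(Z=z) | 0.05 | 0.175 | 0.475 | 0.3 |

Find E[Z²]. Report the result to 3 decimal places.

33.675

E[Z²] = (-8)²(0.05) + (-7)²(0.175) + (-6)²(0.475) + (-4)²(0.3) = 33.675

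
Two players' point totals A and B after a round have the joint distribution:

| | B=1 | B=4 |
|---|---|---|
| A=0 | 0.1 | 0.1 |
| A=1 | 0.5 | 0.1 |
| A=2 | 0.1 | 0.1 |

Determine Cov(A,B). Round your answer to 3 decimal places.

0.000

E[A] = 1,  E[B] = 1.9
E[AB] = 1.9
Cov(A,B) = E[AB] − E[A]E[B] = 1.9 − (1)(1.9) = 0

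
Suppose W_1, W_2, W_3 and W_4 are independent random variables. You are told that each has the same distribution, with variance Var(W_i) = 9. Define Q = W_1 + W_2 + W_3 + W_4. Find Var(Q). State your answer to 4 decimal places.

By independence, Var(Q) = (1)²Var(W_1) + (1)²Var(W_2) + (1)²Var(W_3) + (1)²Var(W_4)
= (1)²·9 + (1)²·9 + (1)²·9 + (1)²·9 = 36

36.0000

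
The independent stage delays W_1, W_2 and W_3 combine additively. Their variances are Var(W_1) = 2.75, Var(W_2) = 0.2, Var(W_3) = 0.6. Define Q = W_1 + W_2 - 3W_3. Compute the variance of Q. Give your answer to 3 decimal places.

8.350

By independence, Var(Q) = (1)²Var(W_1) + (1)²Var(W_2) + (-3)²Var(W_3)
= (1)²·2.75 + (1)²·0.2 + (-3)²·0.6 = 8.35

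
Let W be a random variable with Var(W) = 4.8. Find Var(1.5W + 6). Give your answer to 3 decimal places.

10.800

Var(1.5W + 6) = (1.5)²·Var(W) = 2.25·4.8 = 10.8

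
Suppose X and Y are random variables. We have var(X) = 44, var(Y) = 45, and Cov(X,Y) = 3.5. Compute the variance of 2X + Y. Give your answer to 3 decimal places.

235.000

var(2X + Y) = (2)²·var(X) + (1)²·var(Y) + 2·(2)·(1)·Cov(X,Y)
= 4·44 + 1·45 + 4·3.5 = 235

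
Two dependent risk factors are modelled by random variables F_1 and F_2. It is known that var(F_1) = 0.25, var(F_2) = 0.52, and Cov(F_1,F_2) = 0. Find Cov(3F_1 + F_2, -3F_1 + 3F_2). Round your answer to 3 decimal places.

-0.690

Cov(3F_1 + F_2, -3F_1 + 3F_2) = (3)(-3)var(F_1) + (1)(3)var(F_2) + [(3)(3) + (1)(-3)]Cov(F_1,F_2)
= -9·0.25 + 3·0.52 + 6·0 = -0.69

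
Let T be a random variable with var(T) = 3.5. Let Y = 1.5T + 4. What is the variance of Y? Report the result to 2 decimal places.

7.88

var(1.5T + 4) = (1.5)²·var(T) = 2.25·3.5 = 7.875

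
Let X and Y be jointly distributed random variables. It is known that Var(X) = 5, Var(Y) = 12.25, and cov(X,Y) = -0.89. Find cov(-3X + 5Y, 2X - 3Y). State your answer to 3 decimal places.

-230.660

cov(-3X + 5Y, 2X - 3Y) = (-3)(2)Var(X) + (5)(-3)Var(Y) + [(-3)(-3) + (5)(2)]cov(X,Y)
= -6·5 + -15·12.25 + 19·-0.89 = -230.66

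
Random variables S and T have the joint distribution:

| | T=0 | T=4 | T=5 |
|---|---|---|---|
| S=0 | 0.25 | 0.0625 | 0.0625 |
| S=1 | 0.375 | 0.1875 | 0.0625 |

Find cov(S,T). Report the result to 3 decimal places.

0.047

E[S] = 0.625,  E[T] = 1.625
E[ST] = 1.0625
cov(S,T) = E[ST] − E[S]E[T] = 1.0625 − (0.625)(1.625) = 0.046875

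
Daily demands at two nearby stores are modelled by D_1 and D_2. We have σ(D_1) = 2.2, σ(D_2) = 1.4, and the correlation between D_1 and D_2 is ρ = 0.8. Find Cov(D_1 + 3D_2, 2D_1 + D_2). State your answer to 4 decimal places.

var(D_1) = (2.2)² = 4.84;  var(D_2) = (1.4)² = 1.96
Cov(D_1,D_2) = ρ·σ(D_1)·σ(D_2) = 0.8·2.2·1.4 = 2.464
Cov(D_1 + 3D_2, 2D_1 + D_2) = (1)(2)var(D_1) + (3)(1)var(D_2) + [(1)(1) + (3)(2)]Cov(D_1,D_2)
= 2·4.84 + 3·1.96 + 7·2.464 = 32.808

32.8080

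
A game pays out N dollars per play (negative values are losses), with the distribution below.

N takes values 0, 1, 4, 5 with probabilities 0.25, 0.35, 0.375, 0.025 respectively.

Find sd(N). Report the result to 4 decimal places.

E[N] = (0)(0.25) + (1)(0.35) + (4)(0.375) + (5)(0.025) = 1.975
E[N²] = (0)²(0.25) + (1)²(0.35) + (4)²(0.375) + (5)²(0.025) = 6.975
Var(N) = E[N²] − (E[N])² = 6.975 − (1.975)² = 3.074375
sd(N) = √3.074375 ≈ 1.7534

1.7534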